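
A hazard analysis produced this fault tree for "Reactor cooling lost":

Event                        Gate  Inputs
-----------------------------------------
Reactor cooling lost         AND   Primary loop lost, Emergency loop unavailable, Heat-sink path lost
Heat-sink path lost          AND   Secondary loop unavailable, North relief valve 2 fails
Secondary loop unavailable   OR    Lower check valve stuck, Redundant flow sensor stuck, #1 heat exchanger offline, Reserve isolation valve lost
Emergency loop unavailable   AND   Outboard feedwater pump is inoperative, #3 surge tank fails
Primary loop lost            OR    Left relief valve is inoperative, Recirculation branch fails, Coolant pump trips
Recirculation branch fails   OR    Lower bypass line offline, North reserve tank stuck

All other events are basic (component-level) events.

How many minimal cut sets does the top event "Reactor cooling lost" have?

Recirculation branch fails [OR]: union of children's cut sets → 2 cut set(s).
Primary loop lost [OR]: union of children's cut sets → 4 cut set(s).
Emergency loop unavailable [AND]: one cut set from each child combined → 1 × 1 = 1 cut set(s).
Secondary loop unavailable [OR]: union of children's cut sets → 4 cut set(s).
Heat-sink path lost [AND]: one cut set from each child combined → 4 × 1 = 4 cut set(s).
Reactor cooling lost [AND]: one cut set from each child combined → 4 × 1 × 4 = 16 cut set(s).

16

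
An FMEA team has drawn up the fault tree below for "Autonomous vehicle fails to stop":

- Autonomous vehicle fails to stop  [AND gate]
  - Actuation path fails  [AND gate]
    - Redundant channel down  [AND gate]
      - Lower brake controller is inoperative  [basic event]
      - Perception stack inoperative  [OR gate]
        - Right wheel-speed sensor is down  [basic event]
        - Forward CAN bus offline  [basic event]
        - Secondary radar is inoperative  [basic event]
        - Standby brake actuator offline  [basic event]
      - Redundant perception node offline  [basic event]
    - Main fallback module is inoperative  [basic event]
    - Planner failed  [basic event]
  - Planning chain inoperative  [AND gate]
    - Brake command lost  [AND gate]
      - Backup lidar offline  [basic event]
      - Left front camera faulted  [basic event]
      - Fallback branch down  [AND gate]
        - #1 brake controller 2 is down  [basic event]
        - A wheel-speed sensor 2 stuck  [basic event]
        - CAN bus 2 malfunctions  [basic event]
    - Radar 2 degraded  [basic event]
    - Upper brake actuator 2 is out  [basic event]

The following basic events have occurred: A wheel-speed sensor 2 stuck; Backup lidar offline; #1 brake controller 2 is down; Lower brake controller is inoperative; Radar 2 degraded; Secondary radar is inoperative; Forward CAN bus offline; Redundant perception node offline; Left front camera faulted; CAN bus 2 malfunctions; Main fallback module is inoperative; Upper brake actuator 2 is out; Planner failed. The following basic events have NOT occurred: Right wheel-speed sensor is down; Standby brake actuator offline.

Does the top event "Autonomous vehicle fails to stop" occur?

Perception stack inoperative [OR]: Right wheel-speed sensor is down=not, Forward CAN bus offline=occurs, Secondary radar is inoperative=occurs, Standby brake actuator offline=not → at least one input occurs → occurs.
Redundant channel down [AND]: Lower brake controller is inoperative=occurs, Perception stack inoperative=occurs, Redundant perception node offline=occurs → all inputs occur → occurs.
Actuation path fails [AND]: Redundant channel down=occurs, Main fallback module is inoperative=occurs, Planner failed=occurs → all inputs occur → occurs.
Fallback branch down [AND]: #1 brake controller 2 is down=occurs, A wheel-speed sensor 2 stuck=occurs, CAN bus 2 malfunctions=occurs → all inputs occur → occurs.
Brake command lost [AND]: Backup lidar offline=occurs, Left front camera faulted=occurs, Fallback branch down=occurs → all inputs occur → occurs.
Planning chain inoperative [AND]: Brake command lost=occurs, Radar 2 degraded=occurs, Upper brake actuator 2 is out=occurs → all inputs occur → occurs.
Autonomous vehicle fails to stop [AND]: Actuation path fails=occurs, Planning chain inoperative=occurs → all inputs occur → occurs.

Yes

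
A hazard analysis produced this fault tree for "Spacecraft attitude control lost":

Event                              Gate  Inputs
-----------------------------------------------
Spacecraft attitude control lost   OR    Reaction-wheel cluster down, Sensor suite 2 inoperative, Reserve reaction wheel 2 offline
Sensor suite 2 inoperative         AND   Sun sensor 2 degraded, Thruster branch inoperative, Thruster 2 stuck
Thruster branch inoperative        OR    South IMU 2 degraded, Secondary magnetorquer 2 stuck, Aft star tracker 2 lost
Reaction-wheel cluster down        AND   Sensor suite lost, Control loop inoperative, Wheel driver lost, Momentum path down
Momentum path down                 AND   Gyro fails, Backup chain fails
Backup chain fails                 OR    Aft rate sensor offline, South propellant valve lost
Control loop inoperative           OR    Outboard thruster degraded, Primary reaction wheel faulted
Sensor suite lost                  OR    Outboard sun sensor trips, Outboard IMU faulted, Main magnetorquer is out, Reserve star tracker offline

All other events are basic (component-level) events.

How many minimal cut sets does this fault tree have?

20

Sensor suite lost [OR]: union of children's cut sets → 4 cut set(s).
Control loop inoperative [OR]: union of children's cut sets → 2 cut set(s).
Backup chain fails [OR]: union of children's cut sets → 2 cut set(s).
Momentum path down [AND]: one cut set from each child combined → 1 × 2 = 2 cut set(s).
Reaction-wheel cluster down [AND]: one cut set from each child combined → 4 × 2 × 1 × 2 = 16 cut set(s).
Thruster branch inoperative [OR]: union of children's cut sets → 3 cut set(s).
Sensor suite 2 inoperative [AND]: one cut set from each child combined → 1 × 3 × 1 = 3 cut set(s).
Spacecraft attitude control lost [OR]: union of children's cut sets → 20 cut set(s).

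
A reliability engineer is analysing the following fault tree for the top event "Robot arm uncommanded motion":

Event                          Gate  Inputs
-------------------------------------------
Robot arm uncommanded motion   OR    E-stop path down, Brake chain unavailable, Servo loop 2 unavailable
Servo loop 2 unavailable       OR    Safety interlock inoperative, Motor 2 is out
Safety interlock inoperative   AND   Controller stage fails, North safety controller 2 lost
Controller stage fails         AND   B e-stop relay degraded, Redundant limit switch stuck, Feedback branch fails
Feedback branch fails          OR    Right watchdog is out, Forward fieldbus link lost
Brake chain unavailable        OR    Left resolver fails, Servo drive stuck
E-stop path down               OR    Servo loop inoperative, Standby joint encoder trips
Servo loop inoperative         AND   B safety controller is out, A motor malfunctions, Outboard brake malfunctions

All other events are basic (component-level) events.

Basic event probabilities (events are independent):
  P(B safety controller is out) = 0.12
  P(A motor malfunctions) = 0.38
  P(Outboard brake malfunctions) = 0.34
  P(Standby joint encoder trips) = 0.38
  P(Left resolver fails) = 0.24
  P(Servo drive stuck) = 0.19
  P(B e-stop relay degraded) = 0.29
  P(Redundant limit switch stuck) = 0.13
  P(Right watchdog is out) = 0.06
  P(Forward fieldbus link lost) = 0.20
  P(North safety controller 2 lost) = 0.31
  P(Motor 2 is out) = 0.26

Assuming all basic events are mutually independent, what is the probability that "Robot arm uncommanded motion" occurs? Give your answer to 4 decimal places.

0.7227

P(Servo loop inoperative) [AND] = 0.12 × 0.38 × 0.34 = 0.015504
P(E-stop path down) [OR] = 1 − (1−0.015504) × (1−0.38) = 0.389612
P(Brake chain unavailable) [OR] = 1 − (1−0.24) × (1−0.19) = 0.384400
P(Feedback branch fails) [OR] = 1 − (1−0.06) × (1−0.20) = 0.248000
P(Controller stage fails) [AND] = 0.29 × 0.13 × 0.248000 = 0.009350
P(Safety interlock inoperative) [AND] = 0.009350 × 0.31 = 0.002899
P(Servo loop 2 unavailable) [OR] = 1 − (1−0.002899) × (1−0.26) = 0.262145
P(Robot arm uncommanded motion) [OR] = 1 − (1−0.389612) × (1−0.384400) × (1−0.262145) = 0.722747
Rounded to 4 decimal places: P(Robot arm uncommanded motion) ≈ 0.7227.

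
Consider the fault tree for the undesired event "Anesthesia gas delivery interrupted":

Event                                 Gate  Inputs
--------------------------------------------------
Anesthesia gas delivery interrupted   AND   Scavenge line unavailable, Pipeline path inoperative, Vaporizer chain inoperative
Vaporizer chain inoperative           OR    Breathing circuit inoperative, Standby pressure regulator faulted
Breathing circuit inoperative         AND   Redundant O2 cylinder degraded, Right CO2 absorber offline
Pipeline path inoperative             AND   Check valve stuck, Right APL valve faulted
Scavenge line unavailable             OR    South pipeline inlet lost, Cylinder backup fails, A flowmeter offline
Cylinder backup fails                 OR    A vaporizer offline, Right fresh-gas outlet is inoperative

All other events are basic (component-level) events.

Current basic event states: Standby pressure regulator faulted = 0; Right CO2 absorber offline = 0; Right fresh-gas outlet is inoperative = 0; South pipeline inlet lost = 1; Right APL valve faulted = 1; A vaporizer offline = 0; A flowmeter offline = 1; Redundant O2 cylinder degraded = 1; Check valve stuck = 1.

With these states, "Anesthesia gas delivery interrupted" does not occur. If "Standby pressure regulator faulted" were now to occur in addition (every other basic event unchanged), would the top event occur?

Yes

Counterfactual: set "Standby pressure regulator faulted" to occurred.
Cylinder backup fails [OR]: A vaporizer offline=not, Right fresh-gas outlet is inoperative=not → no input occurs → does not occur.
Scavenge line unavailable [OR]: South pipeline inlet lost=occurs, Cylinder backup fails=not, A flowmeter offline=occurs → at least one input occurs → occurs.
Pipeline path inoperative [AND]: Check valve stuck=occurs, Right APL valve faulted=occurs → all inputs occur → occurs.
Breathing circuit inoperative [AND]: Redundant O2 cylinder degraded=occurs, Right CO2 absorber offline=not → not all inputs occur → does not occur.
Vaporizer chain inoperative [OR]: Breathing circuit inoperative=not, Standby pressure regulator faulted=occurs → at least one input occurs → occurs.
Anesthesia gas delivery interrupted [AND]: Scavenge line unavailable=occurs, Pipeline path inoperative=occurs, Vaporizer chain inoperative=occurs → all inputs occur → occurs.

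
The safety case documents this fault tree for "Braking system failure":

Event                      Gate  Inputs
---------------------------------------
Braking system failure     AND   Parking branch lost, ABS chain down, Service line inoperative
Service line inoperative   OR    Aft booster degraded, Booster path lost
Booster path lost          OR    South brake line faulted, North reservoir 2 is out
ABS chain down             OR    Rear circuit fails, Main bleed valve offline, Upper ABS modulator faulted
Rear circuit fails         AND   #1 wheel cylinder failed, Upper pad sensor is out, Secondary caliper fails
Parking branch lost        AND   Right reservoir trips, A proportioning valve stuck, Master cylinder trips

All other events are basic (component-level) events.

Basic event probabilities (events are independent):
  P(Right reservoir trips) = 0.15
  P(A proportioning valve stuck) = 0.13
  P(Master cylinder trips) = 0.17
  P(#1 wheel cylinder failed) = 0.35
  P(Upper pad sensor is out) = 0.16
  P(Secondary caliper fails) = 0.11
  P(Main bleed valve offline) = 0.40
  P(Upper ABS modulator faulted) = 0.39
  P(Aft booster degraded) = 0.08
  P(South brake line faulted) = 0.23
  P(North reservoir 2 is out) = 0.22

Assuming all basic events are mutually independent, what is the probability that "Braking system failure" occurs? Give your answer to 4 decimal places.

0.0009

P(Parking branch lost) [AND] = 0.15 × 0.13 × 0.17 = 0.003315
P(Rear circuit fails) [AND] = 0.35 × 0.16 × 0.11 = 0.006160
P(ABS chain down) [OR] = 1 − (1−0.006160) × (1−0.40) × (1−0.39) = 0.636255
P(Booster path lost) [OR] = 1 − (1−0.23) × (1−0.22) = 0.399400
P(Service line inoperative) [OR] = 1 − (1−0.08) × (1−0.399400) = 0.447448
P(Braking system failure) [AND] = 0.003315 × 0.636255 × 0.447448 = 0.000944
Rounded to 4 decimal places: P(Braking system failure) ≈ 0.0009.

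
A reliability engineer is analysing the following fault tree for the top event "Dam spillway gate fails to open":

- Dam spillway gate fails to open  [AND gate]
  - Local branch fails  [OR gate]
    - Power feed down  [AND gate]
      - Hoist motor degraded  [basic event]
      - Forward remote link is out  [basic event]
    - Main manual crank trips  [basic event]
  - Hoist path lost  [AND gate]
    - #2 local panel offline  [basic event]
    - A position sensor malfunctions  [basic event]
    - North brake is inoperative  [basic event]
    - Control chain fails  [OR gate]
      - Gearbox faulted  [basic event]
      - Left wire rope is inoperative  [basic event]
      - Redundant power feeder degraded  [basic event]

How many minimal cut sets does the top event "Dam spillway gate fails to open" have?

Power feed down [AND]: one cut set from each child combined → 1 × 1 = 1 cut set(s).
Local branch fails [OR]: union of children's cut sets → 2 cut set(s).
Control chain fails [OR]: union of children's cut sets → 3 cut set(s).
Hoist path lost [AND]: one cut set from each child combined → 1 × 1 × 1 × 3 = 3 cut set(s).
Dam spillway gate fails to open [AND]: one cut set from each child combined → 2 × 3 = 6 cut set(s).
Minimal cut sets: {#2 local panel offline, A position sensor malfunctions, Forward remote link is out, Gearbox faulted, Hoist motor degraded, North brake is inoperative}; {#2 local panel offline, A position sensor malfunctions, Forward remote link is out, Hoist motor degraded, Left wire rope is inoperative, North brake is inoperative}; {#2 local panel offline, A position sensor malfunctions, Forward remote link is out, Hoist motor degraded, North brake is inoperative, Redundant power feeder degraded}; {#2 local panel offline, A position sensor malfunctions, Gearbox faulted, Main manual crank trips, North brake is inoperative}; {#2 local panel offline, A position sensor malfunctions, Left wire rope is inoperative, Main manual crank trips, North brake is inoperative}; {#2 local panel offline, A position sensor malfunctions, Main manual crank trips, North brake is inoperative, Redundant power feeder degraded}.

6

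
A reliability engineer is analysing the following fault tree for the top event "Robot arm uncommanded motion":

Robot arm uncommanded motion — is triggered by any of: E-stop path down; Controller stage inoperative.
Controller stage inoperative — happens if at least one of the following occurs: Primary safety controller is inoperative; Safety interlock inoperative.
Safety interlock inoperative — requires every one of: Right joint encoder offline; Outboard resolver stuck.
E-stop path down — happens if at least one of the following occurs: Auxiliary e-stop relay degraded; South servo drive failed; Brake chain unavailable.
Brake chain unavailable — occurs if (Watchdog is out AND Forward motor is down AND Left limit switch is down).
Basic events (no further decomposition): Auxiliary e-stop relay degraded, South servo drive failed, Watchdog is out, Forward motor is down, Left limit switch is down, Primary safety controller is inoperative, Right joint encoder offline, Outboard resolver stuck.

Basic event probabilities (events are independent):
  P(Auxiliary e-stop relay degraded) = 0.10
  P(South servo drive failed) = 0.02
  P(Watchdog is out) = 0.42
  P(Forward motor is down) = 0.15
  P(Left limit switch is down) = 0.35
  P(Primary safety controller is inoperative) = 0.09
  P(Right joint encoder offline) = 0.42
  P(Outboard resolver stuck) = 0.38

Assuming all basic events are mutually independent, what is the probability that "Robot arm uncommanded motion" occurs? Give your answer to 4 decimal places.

P(Brake chain unavailable) [AND] = 0.42 × 0.15 × 0.35 = 0.022050
P(E-stop path down) [OR] = 1 − (1−0.10) × (1−0.02) × (1−0.022050) = 0.137448
P(Safety interlock inoperative) [AND] = 0.42 × 0.38 = 0.159600
P(Controller stage inoperative) [OR] = 1 − (1−0.09) × (1−0.159600) = 0.235236
P(Robot arm uncommanded motion) [OR] = 1 − (1−0.137448) × (1−0.235236) = 0.340351
Rounded to 4 decimal places: P(Robot arm uncommanded motion) ≈ 0.3404.

0.3404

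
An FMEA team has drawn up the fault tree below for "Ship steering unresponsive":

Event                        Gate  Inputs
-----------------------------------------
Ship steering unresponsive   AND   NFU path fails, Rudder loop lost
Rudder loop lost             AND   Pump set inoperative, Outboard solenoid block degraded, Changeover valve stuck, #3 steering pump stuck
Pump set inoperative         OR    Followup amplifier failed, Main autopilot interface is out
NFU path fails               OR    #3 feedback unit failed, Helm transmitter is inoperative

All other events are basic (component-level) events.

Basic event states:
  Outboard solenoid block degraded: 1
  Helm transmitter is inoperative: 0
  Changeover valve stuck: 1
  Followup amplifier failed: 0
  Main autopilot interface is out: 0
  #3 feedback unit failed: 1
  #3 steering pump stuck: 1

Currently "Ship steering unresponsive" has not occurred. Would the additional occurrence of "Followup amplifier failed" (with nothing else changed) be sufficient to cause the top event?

Counterfactual: set "Followup amplifier failed" to occurred.
NFU path fails [OR]: #3 feedback unit failed=occurs, Helm transmitter is inoperative=not → at least one input occurs → occurs.
Pump set inoperative [OR]: Followup amplifier failed=occurs, Main autopilot interface is out=not → at least one input occurs → occurs.
Rudder loop lost [AND]: Pump set inoperative=occurs, Outboard solenoid block degraded=occurs, Changeover valve stuck=occurs, #3 steering pump stuck=occurs → all inputs occur → occurs.
Ship steering unresponsive [AND]: NFU path fails=occurs, Rudder loop lost=occurs → all inputs occur → occurs.

Yes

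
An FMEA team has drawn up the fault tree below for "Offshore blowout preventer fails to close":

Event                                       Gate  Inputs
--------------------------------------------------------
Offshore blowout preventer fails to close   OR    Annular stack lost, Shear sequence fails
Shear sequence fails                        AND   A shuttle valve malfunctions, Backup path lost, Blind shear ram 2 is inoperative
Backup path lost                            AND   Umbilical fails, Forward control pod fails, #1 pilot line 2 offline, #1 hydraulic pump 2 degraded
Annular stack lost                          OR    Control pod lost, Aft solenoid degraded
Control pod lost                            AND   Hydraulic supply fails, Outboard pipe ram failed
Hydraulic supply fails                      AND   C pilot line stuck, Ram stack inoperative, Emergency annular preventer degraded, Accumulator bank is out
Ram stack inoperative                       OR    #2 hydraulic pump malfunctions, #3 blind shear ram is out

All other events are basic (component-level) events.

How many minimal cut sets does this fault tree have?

4

Ram stack inoperative [OR]: union of children's cut sets → 2 cut set(s).
Hydraulic supply fails [AND]: one cut set from each child combined → 1 × 2 × 1 × 1 = 2 cut set(s).
Control pod lost [AND]: one cut set from each child combined → 2 × 1 = 2 cut set(s).
Annular stack lost [OR]: union of children's cut sets → 3 cut set(s).
Backup path lost [AND]: one cut set from each child combined → 1 × 1 × 1 × 1 = 1 cut set(s).
Shear sequence fails [AND]: one cut set from each child combined → 1 × 1 × 1 = 1 cut set(s).
Offshore blowout preventer fails to close [OR]: union of children's cut sets → 4 cut set(s).
Minimal cut sets: {#2 hydraulic pump malfunctions, Accumulator bank is out, C pilot line stuck, Emergency annular preventer degraded, Outboard pipe ram failed}; {#3 blind shear ram is out, Accumulator bank is out, C pilot line stuck, Emergency annular preventer degraded, Outboard pipe ram failed}; {Aft solenoid degraded}; {#1 hydraulic pump 2 degraded, #1 pilot line 2 offline, A shuttle valve malfunctions, Blind shear ram 2 is inoperative, Forward control pod fails, Umbilical fails}.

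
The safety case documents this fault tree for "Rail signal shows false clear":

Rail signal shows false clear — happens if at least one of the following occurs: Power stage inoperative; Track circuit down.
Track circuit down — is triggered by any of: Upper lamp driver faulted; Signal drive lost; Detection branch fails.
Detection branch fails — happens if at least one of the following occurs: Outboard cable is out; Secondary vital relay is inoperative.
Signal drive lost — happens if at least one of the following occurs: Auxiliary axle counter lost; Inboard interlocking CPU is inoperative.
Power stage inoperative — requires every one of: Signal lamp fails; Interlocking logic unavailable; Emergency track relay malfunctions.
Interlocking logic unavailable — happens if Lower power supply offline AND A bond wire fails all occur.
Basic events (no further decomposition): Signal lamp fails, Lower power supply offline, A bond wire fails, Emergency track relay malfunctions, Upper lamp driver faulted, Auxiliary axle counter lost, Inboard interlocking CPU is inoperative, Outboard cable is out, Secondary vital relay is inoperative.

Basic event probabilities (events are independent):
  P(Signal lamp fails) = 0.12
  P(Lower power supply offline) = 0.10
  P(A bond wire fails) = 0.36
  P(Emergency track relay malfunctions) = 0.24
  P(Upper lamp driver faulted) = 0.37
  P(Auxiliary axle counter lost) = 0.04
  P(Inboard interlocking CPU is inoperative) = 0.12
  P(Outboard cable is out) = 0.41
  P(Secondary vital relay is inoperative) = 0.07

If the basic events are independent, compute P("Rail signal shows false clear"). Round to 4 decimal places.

P(Interlocking logic unavailable) [AND] = 0.10 × 0.36 = 0.036000
P(Power stage inoperative) [AND] = 0.12 × 0.036000 × 0.24 = 0.001037
P(Signal drive lost) [OR] = 1 − (1−0.04) × (1−0.12) = 0.155200
P(Detection branch fails) [OR] = 1 − (1−0.41) × (1−0.07) = 0.451300
P(Track circuit down) [OR] = 1 − (1−0.37) × (1−0.155200) × (1−0.451300) = 0.707969
P(Rail signal shows false clear) [OR] = 1 − (1−0.001037) × (1−0.707969) = 0.708272
Rounded to 4 decimal places: P(Rail signal shows false clear) ≈ 0.7083.

0.7083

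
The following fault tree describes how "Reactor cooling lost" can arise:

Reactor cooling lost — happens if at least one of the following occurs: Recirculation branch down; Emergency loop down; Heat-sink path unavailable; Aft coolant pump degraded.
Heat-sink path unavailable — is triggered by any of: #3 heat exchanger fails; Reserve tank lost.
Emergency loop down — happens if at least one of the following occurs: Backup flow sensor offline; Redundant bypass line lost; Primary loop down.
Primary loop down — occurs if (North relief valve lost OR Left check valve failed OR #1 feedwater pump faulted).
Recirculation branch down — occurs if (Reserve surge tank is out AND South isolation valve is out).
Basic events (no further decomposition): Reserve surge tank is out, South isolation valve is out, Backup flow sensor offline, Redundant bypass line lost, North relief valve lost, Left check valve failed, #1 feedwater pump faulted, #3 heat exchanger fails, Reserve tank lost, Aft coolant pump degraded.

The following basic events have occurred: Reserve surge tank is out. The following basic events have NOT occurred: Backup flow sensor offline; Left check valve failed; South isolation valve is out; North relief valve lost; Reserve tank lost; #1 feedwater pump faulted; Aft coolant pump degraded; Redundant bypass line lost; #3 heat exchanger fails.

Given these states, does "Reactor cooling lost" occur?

No

Recirculation branch down [AND]: Reserve surge tank is out=occurs, South isolation valve is out=not → not all inputs occur → does not occur.
Primary loop down [OR]: North relief valve lost=not, Left check valve failed=not, #1 feedwater pump faulted=not → no input occurs → does not occur.
Emergency loop down [OR]: Backup flow sensor offline=not, Redundant bypass line lost=not, Primary loop down=not → no input occurs → does not occur.
Heat-sink path unavailable [OR]: #3 heat exchanger fails=not, Reserve tank lost=not → no input occurs → does not occur.
Reactor cooling lost [OR]: Recirculation branch down=not, Emergency loop down=not, Heat-sink path unavailable=not, Aft coolant pump degraded=not → no input occurs → does not occur.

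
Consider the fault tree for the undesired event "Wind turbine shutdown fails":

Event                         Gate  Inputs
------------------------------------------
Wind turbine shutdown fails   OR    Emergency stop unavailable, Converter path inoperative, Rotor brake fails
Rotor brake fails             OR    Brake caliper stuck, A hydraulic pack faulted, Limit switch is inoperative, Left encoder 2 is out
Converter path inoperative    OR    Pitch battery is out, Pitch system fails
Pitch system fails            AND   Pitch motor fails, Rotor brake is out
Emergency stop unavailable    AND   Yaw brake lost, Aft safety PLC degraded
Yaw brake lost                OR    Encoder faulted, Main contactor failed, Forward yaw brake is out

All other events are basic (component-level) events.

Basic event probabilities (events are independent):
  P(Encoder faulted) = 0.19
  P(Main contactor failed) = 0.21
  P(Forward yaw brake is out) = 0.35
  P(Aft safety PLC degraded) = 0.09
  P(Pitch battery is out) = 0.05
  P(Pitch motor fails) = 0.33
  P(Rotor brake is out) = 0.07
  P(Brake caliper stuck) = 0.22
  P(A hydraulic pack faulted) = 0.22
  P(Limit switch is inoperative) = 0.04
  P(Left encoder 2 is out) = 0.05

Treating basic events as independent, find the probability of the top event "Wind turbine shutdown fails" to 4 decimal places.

P(Yaw brake lost) [OR] = 1 − (1−0.19) × (1−0.21) × (1−0.35) = 0.584065
P(Emergency stop unavailable) [AND] = 0.584065 × 0.09 = 0.052566
P(Pitch system fails) [AND] = 0.33 × 0.07 = 0.023100
P(Converter path inoperative) [OR] = 1 − (1−0.05) × (1−0.023100) = 0.071945
P(Rotor brake fails) [OR] = 1 − (1−0.22) × (1−0.22) × (1−0.04) × (1−0.05) = 0.445139
P(Wind turbine shutdown fails) [OR] = 1 − (1−0.052566) × (1−0.071945) × (1−0.445139) = 0.512127
Rounded to 4 decimal places: P(Wind turbine shutdown fails) ≈ 0.5121.

0.5121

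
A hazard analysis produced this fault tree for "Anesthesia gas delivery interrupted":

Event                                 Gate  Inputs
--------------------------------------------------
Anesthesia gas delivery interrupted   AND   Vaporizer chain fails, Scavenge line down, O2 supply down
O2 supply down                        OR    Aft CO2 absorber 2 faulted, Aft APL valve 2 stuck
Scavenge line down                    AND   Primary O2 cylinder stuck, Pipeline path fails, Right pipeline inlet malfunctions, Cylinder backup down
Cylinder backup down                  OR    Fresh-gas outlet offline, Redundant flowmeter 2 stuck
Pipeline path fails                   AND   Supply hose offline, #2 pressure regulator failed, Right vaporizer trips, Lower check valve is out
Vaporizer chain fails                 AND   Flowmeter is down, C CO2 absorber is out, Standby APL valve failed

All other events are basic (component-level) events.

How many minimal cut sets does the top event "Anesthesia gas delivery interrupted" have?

4

Vaporizer chain fails [AND]: one cut set from each child combined → 1 × 1 × 1 = 1 cut set(s).
Pipeline path fails [AND]: one cut set from each child combined → 1 × 1 × 1 × 1 = 1 cut set(s).
Cylinder backup down [OR]: union of children's cut sets → 2 cut set(s).
Scavenge line down [AND]: one cut set from each child combined → 1 × 1 × 1 × 2 = 2 cut set(s).
O2 supply down [OR]: union of children's cut sets → 2 cut set(s).
Anesthesia gas delivery interrupted [AND]: one cut set from each child combined → 1 × 2 × 2 = 4 cut set(s).
Minimal cut sets: {#2 pressure regulator failed, Aft CO2 absorber 2 faulted, C CO2 absorber is out, Flowmeter is down, Fresh-gas outlet offline, Lower check valve is out, Primary O2 cylinder stuck, Right pipeline inlet malfunctions, Right vaporizer trips, Standby APL valve failed, Supply hose offline}; {#2 pressure regulator failed, Aft APL valve 2 stuck, C CO2 absorber is out, Flowmeter is down, Fresh-gas outlet offline, Lower check valve is out, Primary O2 cylinder stuck, Right pipeline inlet malfunctions, Right vaporizer trips, Standby APL valve failed, Supply hose offline}; {#2 pressure regulator failed, Aft CO2 absorber 2 faulted, C CO2 absorber is out, Flowmeter is down, Lower check valve is out, Primary O2 cylinder stuck, Redundant flowmeter 2 stuck, Right pipeline inlet malfunctions, Right vaporizer trips, Standby APL valve failed, Supply hose offline}; {#2 pressure regulator failed, Aft APL valve 2 stuck, C CO2 absorber is out, Flowmeter is down, Lower check valve is out, Primary O2 cylinder stuck, Redundant flowmeter 2 stuck, Right pipeline inlet malfunctions, Right vaporizer trips, Standby APL valve failed, Supply hose offline}.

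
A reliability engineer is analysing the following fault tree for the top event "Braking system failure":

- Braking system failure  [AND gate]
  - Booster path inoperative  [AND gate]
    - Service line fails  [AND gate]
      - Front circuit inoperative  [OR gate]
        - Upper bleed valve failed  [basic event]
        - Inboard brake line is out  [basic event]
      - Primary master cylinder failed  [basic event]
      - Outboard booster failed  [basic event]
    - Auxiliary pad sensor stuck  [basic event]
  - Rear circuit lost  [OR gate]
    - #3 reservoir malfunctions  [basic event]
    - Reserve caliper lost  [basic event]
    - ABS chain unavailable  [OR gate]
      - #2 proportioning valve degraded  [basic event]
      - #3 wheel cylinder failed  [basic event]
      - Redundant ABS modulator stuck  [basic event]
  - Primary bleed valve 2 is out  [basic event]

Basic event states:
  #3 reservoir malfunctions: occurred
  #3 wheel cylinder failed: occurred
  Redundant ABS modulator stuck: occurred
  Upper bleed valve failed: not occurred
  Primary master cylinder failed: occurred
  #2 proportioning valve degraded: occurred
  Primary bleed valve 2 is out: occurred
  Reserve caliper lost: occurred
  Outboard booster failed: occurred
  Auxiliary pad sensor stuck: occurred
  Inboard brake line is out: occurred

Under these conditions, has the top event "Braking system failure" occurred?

Yes

Front circuit inoperative [OR]: Upper bleed valve failed=not, Inboard brake line is out=occurs → at least one input occurs → occurs.
Service line fails [AND]: Front circuit inoperative=occurs, Primary master cylinder failed=occurs, Outboard booster failed=occurs → all inputs occur → occurs.
Booster path inoperative [AND]: Service line fails=occurs, Auxiliary pad sensor stuck=occurs → all inputs occur → occurs.
ABS chain unavailable [OR]: #2 proportioning valve degraded=occurs, #3 wheel cylinder failed=occurs, Redundant ABS modulator stuck=occurs → at least one input occurs → occurs.
Rear circuit lost [OR]: #3 reservoir malfunctions=occurs, Reserve caliper lost=occurs, ABS chain unavailable=occurs → at least one input occurs → occurs.
Braking system failure [AND]: Booster path inoperative=occurs, Rear circuit lost=occurs, Primary bleed valve 2 is out=occurs → all inputs occur → occurs.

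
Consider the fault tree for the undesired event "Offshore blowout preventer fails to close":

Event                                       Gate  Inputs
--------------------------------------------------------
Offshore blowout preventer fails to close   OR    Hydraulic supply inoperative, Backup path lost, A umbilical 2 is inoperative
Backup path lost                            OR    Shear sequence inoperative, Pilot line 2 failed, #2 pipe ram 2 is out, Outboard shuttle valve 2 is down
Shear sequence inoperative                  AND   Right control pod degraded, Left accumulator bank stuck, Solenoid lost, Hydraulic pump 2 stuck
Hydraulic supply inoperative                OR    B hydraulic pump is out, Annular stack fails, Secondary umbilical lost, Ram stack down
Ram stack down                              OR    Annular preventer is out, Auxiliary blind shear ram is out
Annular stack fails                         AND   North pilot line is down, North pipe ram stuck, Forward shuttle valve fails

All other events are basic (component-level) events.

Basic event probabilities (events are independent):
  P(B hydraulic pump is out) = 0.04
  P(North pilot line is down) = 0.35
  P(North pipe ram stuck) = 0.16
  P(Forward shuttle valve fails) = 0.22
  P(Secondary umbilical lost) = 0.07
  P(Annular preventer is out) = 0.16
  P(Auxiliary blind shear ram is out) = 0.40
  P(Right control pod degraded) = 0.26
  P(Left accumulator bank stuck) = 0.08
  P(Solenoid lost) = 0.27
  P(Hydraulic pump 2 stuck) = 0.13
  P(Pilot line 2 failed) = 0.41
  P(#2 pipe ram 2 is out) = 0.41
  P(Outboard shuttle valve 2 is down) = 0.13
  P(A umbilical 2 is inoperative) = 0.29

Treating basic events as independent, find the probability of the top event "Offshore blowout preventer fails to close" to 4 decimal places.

0.9045

P(Annular stack fails) [AND] = 0.35 × 0.16 × 0.22 = 0.012320
P(Ram stack down) [OR] = 1 − (1−0.16) × (1−0.40) = 0.496000
P(Hydraulic supply inoperative) [OR] = 1 − (1−0.04) × (1−0.012320) × (1−0.07) × (1−0.496000) = 0.555572
P(Shear sequence inoperative) [AND] = 0.26 × 0.08 × 0.27 × 0.13 = 0.000730
P(Backup path lost) [OR] = 1 − (1−0.000730) × (1−0.41) × (1−0.41) × (1−0.13) = 0.697374
P(Offshore blowout preventer fails to close) [OR] = 1 − (1−0.555572) × (1−0.697374) × (1−0.29) = 0.904508
Rounded to 4 decimal places: P(Offshore blowout preventer fails to close) ≈ 0.9045.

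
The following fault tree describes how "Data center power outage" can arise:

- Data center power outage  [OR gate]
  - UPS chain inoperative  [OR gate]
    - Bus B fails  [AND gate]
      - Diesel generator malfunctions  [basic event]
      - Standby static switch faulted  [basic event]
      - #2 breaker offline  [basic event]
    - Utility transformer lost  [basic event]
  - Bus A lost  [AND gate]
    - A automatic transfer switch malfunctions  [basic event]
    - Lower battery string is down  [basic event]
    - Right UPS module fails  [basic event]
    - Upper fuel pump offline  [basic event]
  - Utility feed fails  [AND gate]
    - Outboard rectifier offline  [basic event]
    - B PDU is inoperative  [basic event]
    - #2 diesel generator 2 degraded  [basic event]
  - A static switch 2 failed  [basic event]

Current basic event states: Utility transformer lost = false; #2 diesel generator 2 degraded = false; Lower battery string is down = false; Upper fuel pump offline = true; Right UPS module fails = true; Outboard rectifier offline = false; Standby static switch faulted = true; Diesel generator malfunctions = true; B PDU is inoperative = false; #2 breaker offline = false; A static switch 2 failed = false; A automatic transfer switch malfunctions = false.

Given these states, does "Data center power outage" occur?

No

Bus B fails [AND]: Diesel generator malfunctions=occurs, Standby static switch faulted=occurs, #2 breaker offline=not → not all inputs occur → does not occur.
UPS chain inoperative [OR]: Bus B fails=not, Utility transformer lost=not → no input occurs → does not occur.
Bus A lost [AND]: A automatic transfer switch malfunctions=not, Lower battery string is down=not, Right UPS module fails=occurs, Upper fuel pump offline=occurs → not all inputs occur → does not occur.
Utility feed fails [AND]: Outboard rectifier offline=not, B PDU is inoperative=not, #2 diesel generator 2 degraded=not → not all inputs occur → does not occur.
Data center power outage [OR]: UPS chain inoperative=not, Bus A lost=not, Utility feed fails=not, A static switch 2 failed=not → no input occurs → does not occur.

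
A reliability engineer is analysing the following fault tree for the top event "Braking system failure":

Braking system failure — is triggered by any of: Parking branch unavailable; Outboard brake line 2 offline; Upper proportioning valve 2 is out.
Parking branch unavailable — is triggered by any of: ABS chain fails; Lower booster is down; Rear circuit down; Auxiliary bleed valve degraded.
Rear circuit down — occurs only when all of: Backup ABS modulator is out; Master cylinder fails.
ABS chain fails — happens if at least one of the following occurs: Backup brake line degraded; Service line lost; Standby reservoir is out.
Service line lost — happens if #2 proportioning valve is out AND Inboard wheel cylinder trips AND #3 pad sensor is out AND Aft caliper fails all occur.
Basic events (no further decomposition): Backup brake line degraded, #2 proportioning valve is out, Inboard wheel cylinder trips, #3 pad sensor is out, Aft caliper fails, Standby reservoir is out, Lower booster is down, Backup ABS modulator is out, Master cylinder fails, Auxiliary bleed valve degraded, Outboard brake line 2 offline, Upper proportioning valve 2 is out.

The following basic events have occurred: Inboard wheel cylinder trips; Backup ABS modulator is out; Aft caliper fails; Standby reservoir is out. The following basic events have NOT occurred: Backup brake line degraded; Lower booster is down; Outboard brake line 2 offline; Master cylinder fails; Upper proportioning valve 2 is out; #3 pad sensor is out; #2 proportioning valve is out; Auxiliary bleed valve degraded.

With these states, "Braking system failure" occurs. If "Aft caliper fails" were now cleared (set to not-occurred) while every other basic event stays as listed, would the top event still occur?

Counterfactual: set "Aft caliper fails" to not occurred.
Service line lost [AND]: #2 proportioning valve is out=not, Inboard wheel cylinder trips=occurs, #3 pad sensor is out=not, Aft caliper fails=not → not all inputs occur → does not occur.
ABS chain fails [OR]: Backup brake line degraded=not, Service line lost=not, Standby reservoir is out=occurs → at least one input occurs → occurs.
Rear circuit down [AND]: Backup ABS modulator is out=occurs, Master cylinder fails=not → not all inputs occur → does not occur.
Parking branch unavailable [OR]: ABS chain fails=occurs, Lower booster is down=not, Rear circuit down=not, Auxiliary bleed valve degraded=not → at least one input occurs → occurs.
Braking system failure [OR]: Parking branch unavailable=occurs, Outboard brake line 2 offline=not, Upper proportioning valve 2 is out=not → at least one input occurs → occurs.

Yes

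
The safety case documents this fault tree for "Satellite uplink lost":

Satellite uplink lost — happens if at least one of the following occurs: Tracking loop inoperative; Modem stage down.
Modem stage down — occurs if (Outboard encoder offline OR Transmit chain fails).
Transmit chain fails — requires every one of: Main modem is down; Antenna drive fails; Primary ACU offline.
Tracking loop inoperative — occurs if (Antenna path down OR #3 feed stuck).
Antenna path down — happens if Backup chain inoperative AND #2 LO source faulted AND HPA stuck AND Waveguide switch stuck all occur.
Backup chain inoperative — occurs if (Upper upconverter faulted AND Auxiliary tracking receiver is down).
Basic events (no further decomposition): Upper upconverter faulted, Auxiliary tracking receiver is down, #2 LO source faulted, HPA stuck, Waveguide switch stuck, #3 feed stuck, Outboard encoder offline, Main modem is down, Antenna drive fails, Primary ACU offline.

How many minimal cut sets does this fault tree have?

Backup chain inoperative [AND]: one cut set from each child combined → 1 × 1 = 1 cut set(s).
Antenna path down [AND]: one cut set from each child combined → 1 × 1 × 1 × 1 = 1 cut set(s).
Tracking loop inoperative [OR]: union of children's cut sets → 2 cut set(s).
Transmit chain fails [AND]: one cut set from each child combined → 1 × 1 × 1 = 1 cut set(s).
Modem stage down [OR]: union of children's cut sets → 2 cut set(s).
Satellite uplink lost [OR]: union of children's cut sets → 4 cut set(s).
Minimal cut sets: {#2 LO source faulted, Auxiliary tracking receiver is down, HPA stuck, Upper upconverter faulted, Waveguide switch stuck}; {#3 feed stuck}; {Outboard encoder offline}; {Antenna drive fails, Main modem is down, Primary ACU offline}.

4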